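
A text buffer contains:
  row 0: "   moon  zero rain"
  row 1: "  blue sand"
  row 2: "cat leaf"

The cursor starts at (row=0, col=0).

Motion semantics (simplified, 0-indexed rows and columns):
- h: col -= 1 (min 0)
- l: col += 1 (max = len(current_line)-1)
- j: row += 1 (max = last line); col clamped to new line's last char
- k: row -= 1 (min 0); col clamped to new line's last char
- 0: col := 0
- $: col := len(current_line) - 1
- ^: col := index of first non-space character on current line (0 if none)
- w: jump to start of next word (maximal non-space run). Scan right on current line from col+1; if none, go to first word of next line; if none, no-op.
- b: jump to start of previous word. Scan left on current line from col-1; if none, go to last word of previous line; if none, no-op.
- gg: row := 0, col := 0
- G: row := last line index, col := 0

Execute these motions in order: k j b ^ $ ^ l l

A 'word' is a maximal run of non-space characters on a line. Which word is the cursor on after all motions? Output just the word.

After 1 (k): row=0 col=0 char='_'
After 2 (j): row=1 col=0 char='_'
After 3 (b): row=0 col=14 char='r'
After 4 (^): row=0 col=3 char='m'
After 5 ($): row=0 col=17 char='n'
After 6 (^): row=0 col=3 char='m'
After 7 (l): row=0 col=4 char='o'
After 8 (l): row=0 col=5 char='o'

Answer: moon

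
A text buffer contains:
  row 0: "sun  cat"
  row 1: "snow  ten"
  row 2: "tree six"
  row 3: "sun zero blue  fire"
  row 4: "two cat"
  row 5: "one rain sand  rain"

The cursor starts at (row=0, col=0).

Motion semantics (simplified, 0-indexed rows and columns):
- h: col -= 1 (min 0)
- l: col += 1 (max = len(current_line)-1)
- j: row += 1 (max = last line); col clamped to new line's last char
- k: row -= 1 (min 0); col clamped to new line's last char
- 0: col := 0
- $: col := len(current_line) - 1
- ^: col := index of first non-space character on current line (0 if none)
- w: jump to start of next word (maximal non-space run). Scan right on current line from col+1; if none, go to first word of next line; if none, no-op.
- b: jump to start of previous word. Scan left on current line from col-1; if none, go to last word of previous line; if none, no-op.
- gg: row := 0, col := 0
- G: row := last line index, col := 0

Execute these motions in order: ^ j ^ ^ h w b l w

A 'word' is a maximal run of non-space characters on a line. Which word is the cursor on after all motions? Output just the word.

After 1 (^): row=0 col=0 char='s'
After 2 (j): row=1 col=0 char='s'
After 3 (^): row=1 col=0 char='s'
After 4 (^): row=1 col=0 char='s'
After 5 (h): row=1 col=0 char='s'
After 6 (w): row=1 col=6 char='t'
After 7 (b): row=1 col=0 char='s'
After 8 (l): row=1 col=1 char='n'
After 9 (w): row=1 col=6 char='t'

Answer: ten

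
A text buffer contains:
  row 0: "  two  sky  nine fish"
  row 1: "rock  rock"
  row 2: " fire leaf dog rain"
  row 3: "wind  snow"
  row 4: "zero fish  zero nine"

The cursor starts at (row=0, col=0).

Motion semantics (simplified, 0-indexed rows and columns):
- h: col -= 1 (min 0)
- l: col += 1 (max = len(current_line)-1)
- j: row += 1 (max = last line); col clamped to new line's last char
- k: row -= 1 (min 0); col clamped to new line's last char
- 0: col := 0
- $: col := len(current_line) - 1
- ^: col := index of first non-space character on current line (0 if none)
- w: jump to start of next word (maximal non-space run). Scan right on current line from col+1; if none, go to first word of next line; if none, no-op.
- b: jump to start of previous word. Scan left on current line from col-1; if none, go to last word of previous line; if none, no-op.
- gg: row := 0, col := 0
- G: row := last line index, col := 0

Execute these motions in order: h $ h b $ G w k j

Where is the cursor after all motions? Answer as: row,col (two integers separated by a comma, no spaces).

After 1 (h): row=0 col=0 char='_'
After 2 ($): row=0 col=20 char='h'
After 3 (h): row=0 col=19 char='s'
After 4 (b): row=0 col=17 char='f'
After 5 ($): row=0 col=20 char='h'
After 6 (G): row=4 col=0 char='z'
After 7 (w): row=4 col=5 char='f'
After 8 (k): row=3 col=5 char='_'
After 9 (j): row=4 col=5 char='f'

Answer: 4,5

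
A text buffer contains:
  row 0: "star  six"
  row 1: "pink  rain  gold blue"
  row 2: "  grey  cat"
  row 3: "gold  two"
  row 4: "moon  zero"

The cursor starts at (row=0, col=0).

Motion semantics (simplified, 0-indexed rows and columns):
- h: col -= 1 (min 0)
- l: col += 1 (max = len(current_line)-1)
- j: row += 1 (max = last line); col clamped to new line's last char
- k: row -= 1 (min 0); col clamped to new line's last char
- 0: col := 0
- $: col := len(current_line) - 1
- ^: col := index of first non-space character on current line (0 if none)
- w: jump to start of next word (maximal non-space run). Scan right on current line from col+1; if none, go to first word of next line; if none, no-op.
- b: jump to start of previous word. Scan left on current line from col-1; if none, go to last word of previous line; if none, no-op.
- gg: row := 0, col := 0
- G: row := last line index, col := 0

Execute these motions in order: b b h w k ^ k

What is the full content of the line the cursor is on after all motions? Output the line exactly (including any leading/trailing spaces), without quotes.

After 1 (b): row=0 col=0 char='s'
After 2 (b): row=0 col=0 char='s'
After 3 (h): row=0 col=0 char='s'
After 4 (w): row=0 col=6 char='s'
After 5 (k): row=0 col=6 char='s'
After 6 (^): row=0 col=0 char='s'
After 7 (k): row=0 col=0 char='s'

Answer: star  six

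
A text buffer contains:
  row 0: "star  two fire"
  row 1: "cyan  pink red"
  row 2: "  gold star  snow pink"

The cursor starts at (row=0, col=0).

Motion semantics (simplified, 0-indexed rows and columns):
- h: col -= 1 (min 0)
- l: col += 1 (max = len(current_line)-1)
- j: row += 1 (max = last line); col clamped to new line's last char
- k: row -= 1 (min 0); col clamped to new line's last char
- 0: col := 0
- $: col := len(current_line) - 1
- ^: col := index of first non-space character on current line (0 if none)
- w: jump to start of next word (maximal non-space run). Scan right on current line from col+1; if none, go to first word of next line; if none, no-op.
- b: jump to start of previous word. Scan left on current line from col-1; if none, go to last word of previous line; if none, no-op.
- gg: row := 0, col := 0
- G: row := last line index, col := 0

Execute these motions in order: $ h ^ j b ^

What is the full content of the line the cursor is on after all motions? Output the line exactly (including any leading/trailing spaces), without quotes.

After 1 ($): row=0 col=13 char='e'
After 2 (h): row=0 col=12 char='r'
After 3 (^): row=0 col=0 char='s'
After 4 (j): row=1 col=0 char='c'
After 5 (b): row=0 col=10 char='f'
After 6 (^): row=0 col=0 char='s'

Answer: star  two fire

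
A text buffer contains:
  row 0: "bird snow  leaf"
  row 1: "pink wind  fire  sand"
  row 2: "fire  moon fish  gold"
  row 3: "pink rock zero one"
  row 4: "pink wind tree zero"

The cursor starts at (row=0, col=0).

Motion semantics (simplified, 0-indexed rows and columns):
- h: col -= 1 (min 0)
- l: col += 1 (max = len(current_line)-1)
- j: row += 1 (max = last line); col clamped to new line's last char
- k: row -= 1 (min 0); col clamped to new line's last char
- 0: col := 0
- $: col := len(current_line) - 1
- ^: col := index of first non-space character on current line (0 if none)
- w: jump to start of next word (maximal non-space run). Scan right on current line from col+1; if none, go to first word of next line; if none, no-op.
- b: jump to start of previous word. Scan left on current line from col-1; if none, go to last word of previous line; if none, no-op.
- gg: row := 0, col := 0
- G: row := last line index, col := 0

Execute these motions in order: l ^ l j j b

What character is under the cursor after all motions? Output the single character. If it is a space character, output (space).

Answer: f

Derivation:
After 1 (l): row=0 col=1 char='i'
After 2 (^): row=0 col=0 char='b'
After 3 (l): row=0 col=1 char='i'
After 4 (j): row=1 col=1 char='i'
After 5 (j): row=2 col=1 char='i'
After 6 (b): row=2 col=0 char='f'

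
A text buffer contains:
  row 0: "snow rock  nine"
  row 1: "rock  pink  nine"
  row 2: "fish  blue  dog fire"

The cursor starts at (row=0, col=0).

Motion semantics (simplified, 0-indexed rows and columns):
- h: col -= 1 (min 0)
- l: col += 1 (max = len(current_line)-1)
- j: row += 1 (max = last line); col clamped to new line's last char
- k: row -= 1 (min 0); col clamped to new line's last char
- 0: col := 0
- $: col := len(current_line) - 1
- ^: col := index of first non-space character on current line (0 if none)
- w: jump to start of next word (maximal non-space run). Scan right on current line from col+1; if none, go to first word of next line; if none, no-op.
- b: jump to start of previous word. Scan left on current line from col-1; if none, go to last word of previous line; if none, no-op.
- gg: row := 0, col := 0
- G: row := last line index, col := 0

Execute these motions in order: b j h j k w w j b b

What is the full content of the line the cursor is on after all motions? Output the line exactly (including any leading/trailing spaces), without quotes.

After 1 (b): row=0 col=0 char='s'
After 2 (j): row=1 col=0 char='r'
After 3 (h): row=1 col=0 char='r'
After 4 (j): row=2 col=0 char='f'
After 5 (k): row=1 col=0 char='r'
After 6 (w): row=1 col=6 char='p'
After 7 (w): row=1 col=12 char='n'
After 8 (j): row=2 col=12 char='d'
After 9 (b): row=2 col=6 char='b'
After 10 (b): row=2 col=0 char='f'

Answer: fish  blue  dog fire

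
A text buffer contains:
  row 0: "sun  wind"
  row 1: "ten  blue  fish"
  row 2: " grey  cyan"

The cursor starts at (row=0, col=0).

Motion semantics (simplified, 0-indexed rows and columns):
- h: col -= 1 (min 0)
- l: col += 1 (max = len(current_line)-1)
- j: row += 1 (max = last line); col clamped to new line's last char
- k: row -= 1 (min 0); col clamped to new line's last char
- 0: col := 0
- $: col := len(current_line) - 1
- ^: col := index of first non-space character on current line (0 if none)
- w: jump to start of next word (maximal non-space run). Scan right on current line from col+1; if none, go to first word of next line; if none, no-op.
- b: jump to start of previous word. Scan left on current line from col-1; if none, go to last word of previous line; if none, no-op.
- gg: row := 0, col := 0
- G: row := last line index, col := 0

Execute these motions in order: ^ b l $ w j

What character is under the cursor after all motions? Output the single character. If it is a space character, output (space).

After 1 (^): row=0 col=0 char='s'
After 2 (b): row=0 col=0 char='s'
After 3 (l): row=0 col=1 char='u'
After 4 ($): row=0 col=8 char='d'
After 5 (w): row=1 col=0 char='t'
After 6 (j): row=2 col=0 char='_'

Answer: (space)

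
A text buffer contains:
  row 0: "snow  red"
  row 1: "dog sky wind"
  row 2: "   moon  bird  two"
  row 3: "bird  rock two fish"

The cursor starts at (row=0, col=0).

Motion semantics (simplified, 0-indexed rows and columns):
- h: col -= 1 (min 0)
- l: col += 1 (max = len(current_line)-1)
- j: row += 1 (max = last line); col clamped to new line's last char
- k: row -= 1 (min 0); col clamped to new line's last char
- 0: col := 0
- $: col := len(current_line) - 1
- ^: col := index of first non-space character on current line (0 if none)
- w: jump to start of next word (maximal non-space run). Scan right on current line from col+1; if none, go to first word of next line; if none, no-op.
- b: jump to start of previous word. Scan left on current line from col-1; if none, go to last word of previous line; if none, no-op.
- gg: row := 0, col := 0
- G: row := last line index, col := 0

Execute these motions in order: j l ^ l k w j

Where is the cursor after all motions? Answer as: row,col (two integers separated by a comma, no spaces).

Answer: 1,6

Derivation:
After 1 (j): row=1 col=0 char='d'
After 2 (l): row=1 col=1 char='o'
After 3 (^): row=1 col=0 char='d'
After 4 (l): row=1 col=1 char='o'
After 5 (k): row=0 col=1 char='n'
After 6 (w): row=0 col=6 char='r'
After 7 (j): row=1 col=6 char='y'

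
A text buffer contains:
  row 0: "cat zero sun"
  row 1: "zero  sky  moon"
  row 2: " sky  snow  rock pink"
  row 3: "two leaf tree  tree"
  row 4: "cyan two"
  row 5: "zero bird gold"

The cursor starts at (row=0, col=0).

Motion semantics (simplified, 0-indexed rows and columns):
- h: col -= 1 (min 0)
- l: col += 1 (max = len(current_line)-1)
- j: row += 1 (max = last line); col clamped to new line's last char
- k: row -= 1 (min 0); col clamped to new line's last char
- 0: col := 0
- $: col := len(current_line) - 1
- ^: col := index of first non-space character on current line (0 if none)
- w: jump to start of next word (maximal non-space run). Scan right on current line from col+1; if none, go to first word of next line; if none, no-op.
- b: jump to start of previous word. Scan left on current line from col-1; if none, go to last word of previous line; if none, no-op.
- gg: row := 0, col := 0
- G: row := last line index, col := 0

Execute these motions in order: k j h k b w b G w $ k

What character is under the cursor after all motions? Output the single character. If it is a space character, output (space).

After 1 (k): row=0 col=0 char='c'
After 2 (j): row=1 col=0 char='z'
After 3 (h): row=1 col=0 char='z'
After 4 (k): row=0 col=0 char='c'
After 5 (b): row=0 col=0 char='c'
After 6 (w): row=0 col=4 char='z'
After 7 (b): row=0 col=0 char='c'
After 8 (G): row=5 col=0 char='z'
After 9 (w): row=5 col=5 char='b'
After 10 ($): row=5 col=13 char='d'
After 11 (k): row=4 col=7 char='o'

Answer: o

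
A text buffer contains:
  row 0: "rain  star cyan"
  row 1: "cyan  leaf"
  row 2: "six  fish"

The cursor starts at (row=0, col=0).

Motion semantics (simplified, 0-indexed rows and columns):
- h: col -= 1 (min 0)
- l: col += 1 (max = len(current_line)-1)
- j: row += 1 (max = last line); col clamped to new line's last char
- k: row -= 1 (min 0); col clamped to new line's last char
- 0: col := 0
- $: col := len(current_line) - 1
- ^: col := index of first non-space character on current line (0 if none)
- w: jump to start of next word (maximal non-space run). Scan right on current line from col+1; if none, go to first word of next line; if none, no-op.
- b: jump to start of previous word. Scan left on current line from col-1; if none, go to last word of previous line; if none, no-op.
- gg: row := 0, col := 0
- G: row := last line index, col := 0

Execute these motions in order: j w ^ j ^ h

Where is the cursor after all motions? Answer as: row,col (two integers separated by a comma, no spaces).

Answer: 2,0

Derivation:
After 1 (j): row=1 col=0 char='c'
After 2 (w): row=1 col=6 char='l'
After 3 (^): row=1 col=0 char='c'
After 4 (j): row=2 col=0 char='s'
After 5 (^): row=2 col=0 char='s'
After 6 (h): row=2 col=0 char='s'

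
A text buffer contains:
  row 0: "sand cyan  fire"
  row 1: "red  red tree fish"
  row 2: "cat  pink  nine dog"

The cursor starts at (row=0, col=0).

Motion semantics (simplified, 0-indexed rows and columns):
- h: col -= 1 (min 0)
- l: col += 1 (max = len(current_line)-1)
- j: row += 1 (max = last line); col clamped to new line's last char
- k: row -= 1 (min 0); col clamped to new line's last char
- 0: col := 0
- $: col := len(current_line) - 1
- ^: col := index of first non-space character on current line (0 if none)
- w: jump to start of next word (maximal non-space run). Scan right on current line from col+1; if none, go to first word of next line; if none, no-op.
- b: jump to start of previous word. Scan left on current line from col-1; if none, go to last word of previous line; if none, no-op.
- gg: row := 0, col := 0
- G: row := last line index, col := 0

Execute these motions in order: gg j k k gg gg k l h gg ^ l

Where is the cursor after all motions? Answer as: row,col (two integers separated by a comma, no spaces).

After 1 (gg): row=0 col=0 char='s'
After 2 (j): row=1 col=0 char='r'
After 3 (k): row=0 col=0 char='s'
After 4 (k): row=0 col=0 char='s'
After 5 (gg): row=0 col=0 char='s'
After 6 (gg): row=0 col=0 char='s'
After 7 (k): row=0 col=0 char='s'
After 8 (l): row=0 col=1 char='a'
After 9 (h): row=0 col=0 char='s'
After 10 (gg): row=0 col=0 char='s'
After 11 (^): row=0 col=0 char='s'
After 12 (l): row=0 col=1 char='a'

Answer: 0,1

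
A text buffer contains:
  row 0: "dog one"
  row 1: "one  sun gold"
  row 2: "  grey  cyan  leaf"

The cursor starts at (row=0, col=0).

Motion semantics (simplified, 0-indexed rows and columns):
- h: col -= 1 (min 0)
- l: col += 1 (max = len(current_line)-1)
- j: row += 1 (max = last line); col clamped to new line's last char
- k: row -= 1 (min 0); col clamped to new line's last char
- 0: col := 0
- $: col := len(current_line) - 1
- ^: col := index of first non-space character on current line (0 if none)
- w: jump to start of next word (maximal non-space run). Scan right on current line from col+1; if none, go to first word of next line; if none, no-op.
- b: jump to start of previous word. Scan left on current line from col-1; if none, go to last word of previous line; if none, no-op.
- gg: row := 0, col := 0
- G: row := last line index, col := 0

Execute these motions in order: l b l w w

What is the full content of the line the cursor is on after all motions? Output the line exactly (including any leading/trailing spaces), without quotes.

Answer: one  sun gold

Derivation:
After 1 (l): row=0 col=1 char='o'
After 2 (b): row=0 col=0 char='d'
After 3 (l): row=0 col=1 char='o'
After 4 (w): row=0 col=4 char='o'
After 5 (w): row=1 col=0 char='o'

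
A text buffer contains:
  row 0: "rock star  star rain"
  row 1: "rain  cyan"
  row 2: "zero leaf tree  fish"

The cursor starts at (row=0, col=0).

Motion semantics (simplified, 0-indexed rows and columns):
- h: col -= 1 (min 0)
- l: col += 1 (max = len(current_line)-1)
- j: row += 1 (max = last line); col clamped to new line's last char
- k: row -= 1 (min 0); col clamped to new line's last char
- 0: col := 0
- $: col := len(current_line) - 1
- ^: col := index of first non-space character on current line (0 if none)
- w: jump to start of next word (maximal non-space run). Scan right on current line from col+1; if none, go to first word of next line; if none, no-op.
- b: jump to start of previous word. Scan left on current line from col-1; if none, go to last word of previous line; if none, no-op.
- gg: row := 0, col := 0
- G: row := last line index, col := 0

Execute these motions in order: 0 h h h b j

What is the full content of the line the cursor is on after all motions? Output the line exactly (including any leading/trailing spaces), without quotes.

Answer: rain  cyan

Derivation:
After 1 (0): row=0 col=0 char='r'
After 2 (h): row=0 col=0 char='r'
After 3 (h): row=0 col=0 char='r'
After 4 (h): row=0 col=0 char='r'
After 5 (b): row=0 col=0 char='r'
After 6 (j): row=1 col=0 char='r'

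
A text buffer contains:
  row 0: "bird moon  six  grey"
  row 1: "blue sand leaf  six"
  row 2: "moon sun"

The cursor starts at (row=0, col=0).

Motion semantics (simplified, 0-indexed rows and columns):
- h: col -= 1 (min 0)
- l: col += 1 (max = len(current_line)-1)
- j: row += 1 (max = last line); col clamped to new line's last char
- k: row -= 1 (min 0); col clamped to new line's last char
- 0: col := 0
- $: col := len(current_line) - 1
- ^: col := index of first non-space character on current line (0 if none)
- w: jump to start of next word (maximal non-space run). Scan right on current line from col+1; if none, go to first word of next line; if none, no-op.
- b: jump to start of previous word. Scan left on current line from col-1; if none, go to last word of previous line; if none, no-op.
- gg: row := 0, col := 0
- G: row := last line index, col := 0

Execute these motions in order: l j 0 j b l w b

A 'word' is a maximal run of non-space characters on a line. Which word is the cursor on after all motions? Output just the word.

After 1 (l): row=0 col=1 char='i'
After 2 (j): row=1 col=1 char='l'
After 3 (0): row=1 col=0 char='b'
After 4 (j): row=2 col=0 char='m'
After 5 (b): row=1 col=16 char='s'
After 6 (l): row=1 col=17 char='i'
After 7 (w): row=2 col=0 char='m'
After 8 (b): row=1 col=16 char='s'

Answer: six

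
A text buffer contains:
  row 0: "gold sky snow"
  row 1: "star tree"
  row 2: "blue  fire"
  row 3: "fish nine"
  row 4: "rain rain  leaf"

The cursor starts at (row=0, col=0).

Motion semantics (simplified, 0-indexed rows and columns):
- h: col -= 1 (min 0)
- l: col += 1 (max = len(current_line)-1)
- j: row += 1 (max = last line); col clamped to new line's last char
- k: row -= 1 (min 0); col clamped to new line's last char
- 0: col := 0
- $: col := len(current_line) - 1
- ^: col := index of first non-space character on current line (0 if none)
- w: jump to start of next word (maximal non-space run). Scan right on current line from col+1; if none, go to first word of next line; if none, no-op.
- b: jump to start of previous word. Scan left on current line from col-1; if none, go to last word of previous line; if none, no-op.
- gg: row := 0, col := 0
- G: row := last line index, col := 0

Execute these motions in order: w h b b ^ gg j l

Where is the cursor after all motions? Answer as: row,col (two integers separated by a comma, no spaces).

After 1 (w): row=0 col=5 char='s'
After 2 (h): row=0 col=4 char='_'
After 3 (b): row=0 col=0 char='g'
After 4 (b): row=0 col=0 char='g'
After 5 (^): row=0 col=0 char='g'
After 6 (gg): row=0 col=0 char='g'
After 7 (j): row=1 col=0 char='s'
After 8 (l): row=1 col=1 char='t'

Answer: 1,1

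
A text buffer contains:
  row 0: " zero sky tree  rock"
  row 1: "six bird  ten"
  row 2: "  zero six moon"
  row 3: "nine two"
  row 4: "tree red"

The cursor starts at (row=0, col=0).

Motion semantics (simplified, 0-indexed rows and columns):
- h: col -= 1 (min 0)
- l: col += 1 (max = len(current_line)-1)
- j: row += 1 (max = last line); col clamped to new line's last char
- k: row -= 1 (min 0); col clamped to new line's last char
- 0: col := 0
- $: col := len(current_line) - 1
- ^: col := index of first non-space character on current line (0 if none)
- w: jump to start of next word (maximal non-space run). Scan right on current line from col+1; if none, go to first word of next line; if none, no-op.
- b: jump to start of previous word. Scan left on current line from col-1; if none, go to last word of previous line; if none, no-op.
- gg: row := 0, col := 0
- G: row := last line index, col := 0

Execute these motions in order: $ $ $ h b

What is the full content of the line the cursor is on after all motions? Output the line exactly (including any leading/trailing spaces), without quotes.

After 1 ($): row=0 col=19 char='k'
After 2 ($): row=0 col=19 char='k'
After 3 ($): row=0 col=19 char='k'
After 4 (h): row=0 col=18 char='c'
After 5 (b): row=0 col=16 char='r'

Answer:  zero sky tree  rock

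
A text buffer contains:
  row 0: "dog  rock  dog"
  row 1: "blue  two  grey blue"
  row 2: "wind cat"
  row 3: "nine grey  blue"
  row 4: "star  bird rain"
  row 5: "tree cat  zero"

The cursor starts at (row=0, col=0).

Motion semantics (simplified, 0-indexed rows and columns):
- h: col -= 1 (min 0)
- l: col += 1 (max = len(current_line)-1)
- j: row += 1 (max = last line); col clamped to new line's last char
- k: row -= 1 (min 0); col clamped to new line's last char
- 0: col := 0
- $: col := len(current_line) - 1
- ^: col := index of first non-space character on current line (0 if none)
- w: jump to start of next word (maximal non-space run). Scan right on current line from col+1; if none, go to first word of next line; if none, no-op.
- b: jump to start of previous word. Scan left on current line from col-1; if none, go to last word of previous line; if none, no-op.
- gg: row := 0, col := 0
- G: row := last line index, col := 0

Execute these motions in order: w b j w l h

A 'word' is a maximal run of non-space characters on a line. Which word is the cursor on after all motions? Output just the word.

After 1 (w): row=0 col=5 char='r'
After 2 (b): row=0 col=0 char='d'
After 3 (j): row=1 col=0 char='b'
After 4 (w): row=1 col=6 char='t'
After 5 (l): row=1 col=7 char='w'
After 6 (h): row=1 col=6 char='t'

Answer: two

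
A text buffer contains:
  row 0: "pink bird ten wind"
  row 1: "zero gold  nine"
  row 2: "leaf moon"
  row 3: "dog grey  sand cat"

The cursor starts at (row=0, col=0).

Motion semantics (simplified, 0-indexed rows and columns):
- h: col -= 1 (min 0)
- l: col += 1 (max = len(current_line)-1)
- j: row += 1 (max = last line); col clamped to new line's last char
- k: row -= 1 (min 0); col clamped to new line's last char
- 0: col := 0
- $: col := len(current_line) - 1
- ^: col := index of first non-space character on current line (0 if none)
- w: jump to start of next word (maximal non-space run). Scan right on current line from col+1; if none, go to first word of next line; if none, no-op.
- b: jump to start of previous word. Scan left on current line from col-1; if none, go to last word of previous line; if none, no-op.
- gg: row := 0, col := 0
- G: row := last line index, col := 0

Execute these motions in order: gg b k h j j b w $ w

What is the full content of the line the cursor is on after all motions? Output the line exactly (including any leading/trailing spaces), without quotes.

After 1 (gg): row=0 col=0 char='p'
After 2 (b): row=0 col=0 char='p'
After 3 (k): row=0 col=0 char='p'
After 4 (h): row=0 col=0 char='p'
After 5 (j): row=1 col=0 char='z'
After 6 (j): row=2 col=0 char='l'
After 7 (b): row=1 col=11 char='n'
After 8 (w): row=2 col=0 char='l'
After 9 ($): row=2 col=8 char='n'
After 10 (w): row=3 col=0 char='d'

Answer: dog grey  sand cat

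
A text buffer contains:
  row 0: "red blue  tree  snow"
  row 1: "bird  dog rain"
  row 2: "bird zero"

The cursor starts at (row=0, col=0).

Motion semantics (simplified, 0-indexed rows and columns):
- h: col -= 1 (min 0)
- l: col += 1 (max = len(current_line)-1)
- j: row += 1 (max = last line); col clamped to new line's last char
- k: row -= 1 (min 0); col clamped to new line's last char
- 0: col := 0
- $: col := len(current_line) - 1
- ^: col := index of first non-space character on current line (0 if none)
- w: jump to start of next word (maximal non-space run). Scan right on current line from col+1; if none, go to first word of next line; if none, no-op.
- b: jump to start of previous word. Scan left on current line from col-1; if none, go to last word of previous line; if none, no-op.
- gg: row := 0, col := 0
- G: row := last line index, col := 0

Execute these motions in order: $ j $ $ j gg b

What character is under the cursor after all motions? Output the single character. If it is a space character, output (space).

After 1 ($): row=0 col=19 char='w'
After 2 (j): row=1 col=13 char='n'
After 3 ($): row=1 col=13 char='n'
After 4 ($): row=1 col=13 char='n'
After 5 (j): row=2 col=8 char='o'
After 6 (gg): row=0 col=0 char='r'
After 7 (b): row=0 col=0 char='r'

Answer: r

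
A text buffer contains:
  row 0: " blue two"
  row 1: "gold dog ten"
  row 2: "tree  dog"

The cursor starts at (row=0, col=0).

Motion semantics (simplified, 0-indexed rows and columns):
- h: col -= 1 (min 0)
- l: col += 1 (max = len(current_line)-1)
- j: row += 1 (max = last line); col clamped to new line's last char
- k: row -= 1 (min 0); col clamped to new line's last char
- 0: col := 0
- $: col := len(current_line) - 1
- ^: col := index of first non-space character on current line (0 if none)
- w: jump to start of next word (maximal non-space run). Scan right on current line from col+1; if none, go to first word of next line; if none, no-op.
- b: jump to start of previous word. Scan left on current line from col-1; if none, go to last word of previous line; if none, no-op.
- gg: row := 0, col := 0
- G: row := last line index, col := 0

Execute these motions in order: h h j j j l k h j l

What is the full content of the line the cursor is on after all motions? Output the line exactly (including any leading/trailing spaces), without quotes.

After 1 (h): row=0 col=0 char='_'
After 2 (h): row=0 col=0 char='_'
After 3 (j): row=1 col=0 char='g'
After 4 (j): row=2 col=0 char='t'
After 5 (j): row=2 col=0 char='t'
After 6 (l): row=2 col=1 char='r'
After 7 (k): row=1 col=1 char='o'
After 8 (h): row=1 col=0 char='g'
After 9 (j): row=2 col=0 char='t'
After 10 (l): row=2 col=1 char='r'

Answer: tree  dog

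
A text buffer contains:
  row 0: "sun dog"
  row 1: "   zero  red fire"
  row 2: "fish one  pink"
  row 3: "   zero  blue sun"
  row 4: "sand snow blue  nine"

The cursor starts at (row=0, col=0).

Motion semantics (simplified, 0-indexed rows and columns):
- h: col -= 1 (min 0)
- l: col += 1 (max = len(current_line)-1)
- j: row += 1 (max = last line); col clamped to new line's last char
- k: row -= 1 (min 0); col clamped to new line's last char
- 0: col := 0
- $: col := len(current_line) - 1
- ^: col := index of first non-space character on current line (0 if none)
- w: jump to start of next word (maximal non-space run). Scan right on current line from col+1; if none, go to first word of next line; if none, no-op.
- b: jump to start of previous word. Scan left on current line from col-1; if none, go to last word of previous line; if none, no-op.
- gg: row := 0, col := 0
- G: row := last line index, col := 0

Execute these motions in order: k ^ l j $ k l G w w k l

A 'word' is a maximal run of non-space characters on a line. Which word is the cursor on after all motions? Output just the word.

After 1 (k): row=0 col=0 char='s'
After 2 (^): row=0 col=0 char='s'
After 3 (l): row=0 col=1 char='u'
After 4 (j): row=1 col=1 char='_'
After 5 ($): row=1 col=16 char='e'
After 6 (k): row=0 col=6 char='g'
After 7 (l): row=0 col=6 char='g'
After 8 (G): row=4 col=0 char='s'
After 9 (w): row=4 col=5 char='s'
After 10 (w): row=4 col=10 char='b'
After 11 (k): row=3 col=10 char='l'
After 12 (l): row=3 col=11 char='u'

Answer: blue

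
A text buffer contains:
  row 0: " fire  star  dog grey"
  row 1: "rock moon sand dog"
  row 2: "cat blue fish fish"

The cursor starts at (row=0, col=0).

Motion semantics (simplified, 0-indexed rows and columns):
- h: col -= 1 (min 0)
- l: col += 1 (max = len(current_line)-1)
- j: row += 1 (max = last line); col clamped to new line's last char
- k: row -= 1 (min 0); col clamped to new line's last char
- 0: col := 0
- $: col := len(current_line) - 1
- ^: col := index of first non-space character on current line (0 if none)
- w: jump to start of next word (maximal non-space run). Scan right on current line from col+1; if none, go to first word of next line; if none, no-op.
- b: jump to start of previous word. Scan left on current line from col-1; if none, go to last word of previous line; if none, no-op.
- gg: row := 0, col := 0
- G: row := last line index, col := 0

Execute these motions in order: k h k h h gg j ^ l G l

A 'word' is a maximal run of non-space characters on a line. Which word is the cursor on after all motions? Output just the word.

After 1 (k): row=0 col=0 char='_'
After 2 (h): row=0 col=0 char='_'
After 3 (k): row=0 col=0 char='_'
After 4 (h): row=0 col=0 char='_'
After 5 (h): row=0 col=0 char='_'
After 6 (gg): row=0 col=0 char='_'
After 7 (j): row=1 col=0 char='r'
After 8 (^): row=1 col=0 char='r'
After 9 (l): row=1 col=1 char='o'
After 10 (G): row=2 col=0 char='c'
After 11 (l): row=2 col=1 char='a'

Answer: cat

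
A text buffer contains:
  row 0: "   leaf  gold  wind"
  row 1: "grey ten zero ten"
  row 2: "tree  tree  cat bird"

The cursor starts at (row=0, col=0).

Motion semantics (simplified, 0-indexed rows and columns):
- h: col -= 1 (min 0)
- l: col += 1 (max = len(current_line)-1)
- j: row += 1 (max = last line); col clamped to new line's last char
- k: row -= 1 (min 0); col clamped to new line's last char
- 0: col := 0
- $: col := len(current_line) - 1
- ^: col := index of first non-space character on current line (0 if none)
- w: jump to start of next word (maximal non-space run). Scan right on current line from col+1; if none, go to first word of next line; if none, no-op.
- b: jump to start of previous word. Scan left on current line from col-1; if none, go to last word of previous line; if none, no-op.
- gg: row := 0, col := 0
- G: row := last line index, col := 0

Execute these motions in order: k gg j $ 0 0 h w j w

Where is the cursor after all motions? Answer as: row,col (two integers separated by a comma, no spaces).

After 1 (k): row=0 col=0 char='_'
After 2 (gg): row=0 col=0 char='_'
After 3 (j): row=1 col=0 char='g'
After 4 ($): row=1 col=16 char='n'
After 5 (0): row=1 col=0 char='g'
After 6 (0): row=1 col=0 char='g'
After 7 (h): row=1 col=0 char='g'
After 8 (w): row=1 col=5 char='t'
After 9 (j): row=2 col=5 char='_'
After 10 (w): row=2 col=6 char='t'

Answer: 2,6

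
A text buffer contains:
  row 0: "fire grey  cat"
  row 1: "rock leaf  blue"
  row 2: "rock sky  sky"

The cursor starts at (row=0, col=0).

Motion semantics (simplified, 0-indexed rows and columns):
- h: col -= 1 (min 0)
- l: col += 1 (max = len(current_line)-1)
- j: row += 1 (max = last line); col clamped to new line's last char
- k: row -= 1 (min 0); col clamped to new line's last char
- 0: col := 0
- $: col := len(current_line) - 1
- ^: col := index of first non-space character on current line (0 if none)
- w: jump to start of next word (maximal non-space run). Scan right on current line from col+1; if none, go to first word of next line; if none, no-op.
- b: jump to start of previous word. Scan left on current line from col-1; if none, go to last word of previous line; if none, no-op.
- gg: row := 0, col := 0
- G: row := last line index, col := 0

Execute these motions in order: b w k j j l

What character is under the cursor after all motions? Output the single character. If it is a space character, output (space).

Answer: k

Derivation:
After 1 (b): row=0 col=0 char='f'
After 2 (w): row=0 col=5 char='g'
After 3 (k): row=0 col=5 char='g'
After 4 (j): row=1 col=5 char='l'
After 5 (j): row=2 col=5 char='s'
After 6 (l): row=2 col=6 char='k'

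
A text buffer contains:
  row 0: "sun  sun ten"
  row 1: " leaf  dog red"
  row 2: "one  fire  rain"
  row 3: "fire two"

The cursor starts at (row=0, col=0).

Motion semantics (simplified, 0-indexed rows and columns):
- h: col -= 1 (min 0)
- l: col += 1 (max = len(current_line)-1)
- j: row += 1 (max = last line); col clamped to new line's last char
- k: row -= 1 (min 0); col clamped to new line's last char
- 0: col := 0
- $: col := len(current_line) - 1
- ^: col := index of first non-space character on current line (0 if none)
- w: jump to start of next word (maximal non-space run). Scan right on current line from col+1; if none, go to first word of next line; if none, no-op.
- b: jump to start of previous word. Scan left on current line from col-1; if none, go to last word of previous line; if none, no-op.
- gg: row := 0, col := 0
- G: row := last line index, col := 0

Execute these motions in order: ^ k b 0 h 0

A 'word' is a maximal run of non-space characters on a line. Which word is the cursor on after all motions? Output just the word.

Answer: sun

Derivation:
After 1 (^): row=0 col=0 char='s'
After 2 (k): row=0 col=0 char='s'
After 3 (b): row=0 col=0 char='s'
After 4 (0): row=0 col=0 char='s'
After 5 (h): row=0 col=0 char='s'
After 6 (0): row=0 col=0 char='s'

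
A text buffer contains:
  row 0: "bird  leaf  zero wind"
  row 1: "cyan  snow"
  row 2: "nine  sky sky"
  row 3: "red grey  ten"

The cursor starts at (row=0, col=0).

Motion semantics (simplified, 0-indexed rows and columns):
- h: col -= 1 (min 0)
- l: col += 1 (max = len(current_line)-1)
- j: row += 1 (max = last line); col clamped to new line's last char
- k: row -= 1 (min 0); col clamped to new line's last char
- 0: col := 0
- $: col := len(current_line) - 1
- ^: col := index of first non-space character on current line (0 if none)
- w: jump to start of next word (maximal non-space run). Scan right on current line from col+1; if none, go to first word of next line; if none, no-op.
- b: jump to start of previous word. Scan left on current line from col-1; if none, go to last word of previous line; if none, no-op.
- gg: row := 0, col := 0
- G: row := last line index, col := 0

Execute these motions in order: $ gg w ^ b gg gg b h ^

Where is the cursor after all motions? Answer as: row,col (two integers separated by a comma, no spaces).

After 1 ($): row=0 col=20 char='d'
After 2 (gg): row=0 col=0 char='b'
After 3 (w): row=0 col=6 char='l'
After 4 (^): row=0 col=0 char='b'
After 5 (b): row=0 col=0 char='b'
After 6 (gg): row=0 col=0 char='b'
After 7 (gg): row=0 col=0 char='b'
After 8 (b): row=0 col=0 char='b'
After 9 (h): row=0 col=0 char='b'
After 10 (^): row=0 col=0 char='b'

Answer: 0,0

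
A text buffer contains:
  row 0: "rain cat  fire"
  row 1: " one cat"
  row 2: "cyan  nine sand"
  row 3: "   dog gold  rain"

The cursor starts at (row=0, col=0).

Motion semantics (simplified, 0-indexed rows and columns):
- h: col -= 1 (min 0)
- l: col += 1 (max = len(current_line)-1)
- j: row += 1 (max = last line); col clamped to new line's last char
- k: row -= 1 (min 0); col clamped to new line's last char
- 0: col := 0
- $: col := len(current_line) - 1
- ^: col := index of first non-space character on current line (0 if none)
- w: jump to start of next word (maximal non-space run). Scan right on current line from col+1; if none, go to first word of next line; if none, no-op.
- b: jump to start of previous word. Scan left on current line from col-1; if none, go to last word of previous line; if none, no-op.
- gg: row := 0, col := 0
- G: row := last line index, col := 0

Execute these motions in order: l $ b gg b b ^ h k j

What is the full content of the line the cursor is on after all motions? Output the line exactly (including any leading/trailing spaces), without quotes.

Answer:  one cat

Derivation:
After 1 (l): row=0 col=1 char='a'
After 2 ($): row=0 col=13 char='e'
After 3 (b): row=0 col=10 char='f'
After 4 (gg): row=0 col=0 char='r'
After 5 (b): row=0 col=0 char='r'
After 6 (b): row=0 col=0 char='r'
After 7 (^): row=0 col=0 char='r'
After 8 (h): row=0 col=0 char='r'
After 9 (k): row=0 col=0 char='r'
After 10 (j): row=1 col=0 char='_'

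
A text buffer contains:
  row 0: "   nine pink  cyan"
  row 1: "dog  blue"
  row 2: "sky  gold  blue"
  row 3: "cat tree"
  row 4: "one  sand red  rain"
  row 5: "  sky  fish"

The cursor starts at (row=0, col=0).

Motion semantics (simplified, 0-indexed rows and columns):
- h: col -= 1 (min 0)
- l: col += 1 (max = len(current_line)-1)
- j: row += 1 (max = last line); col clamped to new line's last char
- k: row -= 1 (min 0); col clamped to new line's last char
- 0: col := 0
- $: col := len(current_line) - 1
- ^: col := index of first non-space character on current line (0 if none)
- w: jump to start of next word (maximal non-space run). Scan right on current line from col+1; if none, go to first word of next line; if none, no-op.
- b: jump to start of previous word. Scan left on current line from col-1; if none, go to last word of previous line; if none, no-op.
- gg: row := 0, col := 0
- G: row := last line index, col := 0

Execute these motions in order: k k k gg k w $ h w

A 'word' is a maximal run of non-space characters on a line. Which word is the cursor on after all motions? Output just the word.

Answer: dog

Derivation:
After 1 (k): row=0 col=0 char='_'
After 2 (k): row=0 col=0 char='_'
After 3 (k): row=0 col=0 char='_'
After 4 (gg): row=0 col=0 char='_'
After 5 (k): row=0 col=0 char='_'
After 6 (w): row=0 col=3 char='n'
After 7 ($): row=0 col=17 char='n'
After 8 (h): row=0 col=16 char='a'
After 9 (w): row=1 col=0 char='d'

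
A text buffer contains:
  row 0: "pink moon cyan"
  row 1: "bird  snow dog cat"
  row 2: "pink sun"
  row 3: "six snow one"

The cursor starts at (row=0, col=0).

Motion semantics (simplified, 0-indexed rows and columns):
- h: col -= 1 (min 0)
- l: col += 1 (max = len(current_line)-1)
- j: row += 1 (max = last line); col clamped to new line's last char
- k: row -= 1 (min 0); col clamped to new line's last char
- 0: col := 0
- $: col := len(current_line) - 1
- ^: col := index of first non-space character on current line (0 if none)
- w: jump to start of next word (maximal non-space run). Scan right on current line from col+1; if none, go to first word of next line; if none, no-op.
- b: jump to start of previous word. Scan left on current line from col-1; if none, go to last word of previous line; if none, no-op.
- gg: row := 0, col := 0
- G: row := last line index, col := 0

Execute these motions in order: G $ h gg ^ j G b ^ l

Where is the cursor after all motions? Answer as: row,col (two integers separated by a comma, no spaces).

Answer: 2,1

Derivation:
After 1 (G): row=3 col=0 char='s'
After 2 ($): row=3 col=11 char='e'
After 3 (h): row=3 col=10 char='n'
After 4 (gg): row=0 col=0 char='p'
After 5 (^): row=0 col=0 char='p'
After 6 (j): row=1 col=0 char='b'
After 7 (G): row=3 col=0 char='s'
After 8 (b): row=2 col=5 char='s'
After 9 (^): row=2 col=0 char='p'
After 10 (l): row=2 col=1 char='i'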